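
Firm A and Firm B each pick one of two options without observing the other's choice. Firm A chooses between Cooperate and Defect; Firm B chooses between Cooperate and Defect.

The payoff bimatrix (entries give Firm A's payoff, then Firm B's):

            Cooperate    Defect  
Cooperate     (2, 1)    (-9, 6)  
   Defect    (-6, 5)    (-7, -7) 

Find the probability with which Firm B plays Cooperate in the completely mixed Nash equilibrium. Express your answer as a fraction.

1/5

Let y be the probability that Firm B plays Cooperate. In a completely mixed equilibrium, Firm A must be indifferent between Cooperate and Defect.
Firm A's expected payoff from Cooperate is 2y − 9(1−y); from Defect it is −6y − 7(1−y).
Setting these equal: 11y − 9 = y − 7, so y = 1/5.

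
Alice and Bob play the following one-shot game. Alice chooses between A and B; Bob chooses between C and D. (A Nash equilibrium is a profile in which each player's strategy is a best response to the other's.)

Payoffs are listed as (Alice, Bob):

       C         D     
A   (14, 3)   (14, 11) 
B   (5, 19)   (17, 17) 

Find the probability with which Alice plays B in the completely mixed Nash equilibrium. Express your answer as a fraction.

Let x be the probability that Alice plays A. In a completely mixed equilibrium, Bob must be indifferent between C and D.
Bob's expected payoff from C is 3x + 19(1−x); from D it is 11x + 17(1−x).
Setting these equal: −16x + 19 = −6x + 17, so x = 1/5.
Therefore Alice plays B with probability 1 − 1/5 = 4/5.

4/5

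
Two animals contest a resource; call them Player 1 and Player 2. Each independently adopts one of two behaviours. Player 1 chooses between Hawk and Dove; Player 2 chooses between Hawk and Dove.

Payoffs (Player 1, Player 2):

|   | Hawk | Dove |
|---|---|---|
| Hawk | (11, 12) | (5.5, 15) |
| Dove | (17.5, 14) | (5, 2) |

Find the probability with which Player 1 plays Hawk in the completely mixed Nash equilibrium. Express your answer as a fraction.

Let p be the probability that Player 1 plays Hawk. In a completely mixed equilibrium, Player 2 must be indifferent between Hawk and Dove.
Player 2's expected payoff from Hawk is 12p + 14(1−p); from Dove it is 15p + 2(1−p).
Setting these equal: −2p + 14 = 13p + 2, so p = 4/5.

4/5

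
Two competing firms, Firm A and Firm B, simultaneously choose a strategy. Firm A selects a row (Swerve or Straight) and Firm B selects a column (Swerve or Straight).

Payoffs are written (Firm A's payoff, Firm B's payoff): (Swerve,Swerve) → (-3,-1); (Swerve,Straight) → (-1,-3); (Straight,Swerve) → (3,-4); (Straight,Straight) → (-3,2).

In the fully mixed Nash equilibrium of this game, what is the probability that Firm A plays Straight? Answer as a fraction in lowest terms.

1/4

Let x be the probability that Firm A plays Swerve. In a completely mixed equilibrium, Firm B must be indifferent between Swerve and Straight.
Firm B's expected payoff from Swerve is −x − 4(1−x); from Straight it is −3x + 2(1−x).
Setting these equal: 3x − 4 = −5x + 2, so x = 3/4.
Therefore Firm A plays Straight with probability 1 − 3/4 = 1/4.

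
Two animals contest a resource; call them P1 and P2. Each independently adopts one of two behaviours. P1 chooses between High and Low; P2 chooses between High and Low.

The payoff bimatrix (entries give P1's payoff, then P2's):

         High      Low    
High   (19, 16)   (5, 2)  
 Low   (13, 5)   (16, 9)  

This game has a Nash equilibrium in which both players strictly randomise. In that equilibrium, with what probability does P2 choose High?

11/17

Let c be the probability that P2 plays High. In a completely mixed equilibrium, P1 must be indifferent between High and Low.
P1's expected payoff from High is 19c + 5(1−c); from Low it is 13c + 16(1−c).
Setting these equal: 14c + 5 = −3c + 16, so c = 11/17.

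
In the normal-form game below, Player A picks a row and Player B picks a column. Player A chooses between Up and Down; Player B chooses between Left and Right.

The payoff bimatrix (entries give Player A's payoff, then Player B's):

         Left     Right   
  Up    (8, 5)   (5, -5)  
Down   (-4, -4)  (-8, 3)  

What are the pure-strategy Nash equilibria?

(Up, Left)

(Up, Left): Player A gets 8 ≥ -4 from Down, and Player B gets 5 ≥ -5 from Right — Nash equilibrium.
(Up, Right): Player B prefers Left (5 > -5) — not an equilibrium.
(Down, Left): Player A prefers Up (8 > -4); Player B prefers Right (3 > -4) — not an equilibrium.
(Down, Right): Player A prefers Up (5 > -8) — not an equilibrium.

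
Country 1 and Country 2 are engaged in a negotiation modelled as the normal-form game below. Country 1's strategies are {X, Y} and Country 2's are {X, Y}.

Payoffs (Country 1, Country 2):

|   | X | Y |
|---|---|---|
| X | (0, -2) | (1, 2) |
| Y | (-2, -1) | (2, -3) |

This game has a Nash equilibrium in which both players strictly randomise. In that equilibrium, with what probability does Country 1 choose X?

Let p be the probability that Country 1 plays X. In a completely mixed equilibrium, Country 2 must be indifferent between X and Y.
Country 2's expected payoff from X is −2p − (1−p); from Y it is 2p − 3(1−p).
Setting these equal: −p − 1 = 5p − 3, so p = 1/3.

1/3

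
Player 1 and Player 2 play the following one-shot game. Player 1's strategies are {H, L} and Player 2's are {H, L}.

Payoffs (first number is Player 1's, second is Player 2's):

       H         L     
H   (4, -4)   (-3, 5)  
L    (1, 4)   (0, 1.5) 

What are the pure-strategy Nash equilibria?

none

(H, H): Player 2 prefers L (5 > -4) — not an equilibrium.
(H, L): Player 1 prefers L (0 > -3) — not an equilibrium.
(L, H): Player 1 prefers H (4 > 1) — not an equilibrium.
(L, L): Player 2 prefers H (4 > 1.5) — not an equilibrium.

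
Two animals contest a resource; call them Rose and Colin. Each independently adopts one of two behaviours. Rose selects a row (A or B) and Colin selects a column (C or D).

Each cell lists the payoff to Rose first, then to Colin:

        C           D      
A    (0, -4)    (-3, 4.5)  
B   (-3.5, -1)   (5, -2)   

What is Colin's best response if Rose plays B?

C

Against B, Colin earns -1 from C and -2 from D.
So C is the best response.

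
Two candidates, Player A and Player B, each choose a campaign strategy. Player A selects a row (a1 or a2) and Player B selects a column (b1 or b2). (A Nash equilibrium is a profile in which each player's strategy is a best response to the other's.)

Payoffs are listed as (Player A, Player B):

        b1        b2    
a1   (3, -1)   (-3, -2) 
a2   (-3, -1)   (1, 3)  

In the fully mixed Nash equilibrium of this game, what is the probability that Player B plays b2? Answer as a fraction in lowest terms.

Let y be the probability that Player B plays b1. In a completely mixed equilibrium, Player A must be indifferent between a1 and a2.
Player A's expected payoff from a1 is 3y − 3(1−y); from a2 it is −3y + (1−y).
Setting these equal: 6y − 3 = −4y + 1, so y = 2/5.
Therefore Player B plays b2 with probability 1 − 2/5 = 3/5.

3/5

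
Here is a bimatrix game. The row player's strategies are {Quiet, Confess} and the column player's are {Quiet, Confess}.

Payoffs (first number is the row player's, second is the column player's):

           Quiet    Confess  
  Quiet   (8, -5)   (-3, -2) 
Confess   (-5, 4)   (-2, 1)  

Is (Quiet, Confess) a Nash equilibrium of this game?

At (Quiet, Confess), the row player earns -3; switching to Confess would give -2, so the row player would deviate.
The column player earns -2; switching to Quiet would give -5, so the column player has no profitable deviation.
Since at least one player can profitably deviate, this is not a Nash equilibrium.

No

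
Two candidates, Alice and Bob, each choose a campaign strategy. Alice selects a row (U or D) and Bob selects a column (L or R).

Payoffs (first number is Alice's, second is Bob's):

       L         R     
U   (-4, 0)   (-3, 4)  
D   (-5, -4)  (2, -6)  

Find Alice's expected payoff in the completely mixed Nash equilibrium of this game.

-23/6

First find q, the probability Bob plays L, from Alice's indifference between U and D: −4q − 3(1−q) = −5q + 2(1−q), giving q = 5/6.
Since Alice is indifferent in equilibrium, Alice's expected payoff equals the payoff from either row against (5/6, 1/6). Using U: −4(5/6) − 3(1/6) = -23/6.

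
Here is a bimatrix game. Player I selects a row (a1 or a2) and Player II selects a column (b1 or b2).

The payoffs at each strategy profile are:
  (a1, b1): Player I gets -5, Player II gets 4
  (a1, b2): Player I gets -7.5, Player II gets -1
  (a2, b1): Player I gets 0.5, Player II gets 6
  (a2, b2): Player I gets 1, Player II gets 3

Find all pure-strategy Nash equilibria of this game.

(a1, b1): Player I prefers a2 (0.5 > -5) — not an equilibrium.
(a1, b2): Player I prefers a2 (1 > -7.5); Player II prefers b1 (4 > -1) — not an equilibrium.
(a2, b1): Player I gets 0.5 ≥ -5 from a1, and Player II gets 6 ≥ 3 from b2 — Nash equilibrium.
(a2, b2): Player II prefers b1 (6 > 3) — not an equilibrium.

(a2, b1)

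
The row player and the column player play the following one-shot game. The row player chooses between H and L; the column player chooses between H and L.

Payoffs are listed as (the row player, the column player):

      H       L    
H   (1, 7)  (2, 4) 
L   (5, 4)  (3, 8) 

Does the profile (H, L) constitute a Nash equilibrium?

At (H, L), the row player earns 2; switching to L would give 3, so the row player would deviate.
The column player earns 4; switching to H would give 7, so the column player would deviate.
Since at least one player can profitably deviate, this is not a Nash equilibrium.

No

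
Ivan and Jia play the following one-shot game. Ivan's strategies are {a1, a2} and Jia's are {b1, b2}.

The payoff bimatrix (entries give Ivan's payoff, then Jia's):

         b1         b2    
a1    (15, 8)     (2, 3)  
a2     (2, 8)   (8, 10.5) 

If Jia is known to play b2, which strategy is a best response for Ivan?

Against b2, Ivan earns 2 from a1 and 8 from a2.
So a2 is the best response.

a2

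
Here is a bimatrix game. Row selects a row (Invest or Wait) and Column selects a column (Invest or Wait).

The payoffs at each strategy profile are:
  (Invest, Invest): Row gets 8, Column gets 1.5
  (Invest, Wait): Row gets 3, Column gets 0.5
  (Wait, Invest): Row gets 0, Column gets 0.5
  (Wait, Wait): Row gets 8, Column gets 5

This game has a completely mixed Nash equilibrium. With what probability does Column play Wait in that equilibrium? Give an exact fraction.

Let q be the probability that Column plays Invest. In a completely mixed equilibrium, Row must be indifferent between Invest and Wait.
Row's expected payoff from Invest is 8q + 3(1−q); from Wait it is 8(1−q).
Setting these equal: 5q + 3 = −8q + 8, so q = 5/13.
Therefore Column plays Wait with probability 1 − 5/13 = 8/13.

8/13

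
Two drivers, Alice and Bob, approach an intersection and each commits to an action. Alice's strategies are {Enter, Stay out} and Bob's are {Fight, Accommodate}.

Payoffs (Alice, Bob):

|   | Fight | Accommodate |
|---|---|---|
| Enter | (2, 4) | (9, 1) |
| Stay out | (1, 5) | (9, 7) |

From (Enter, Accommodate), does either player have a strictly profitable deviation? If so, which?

Alice at (Enter, Accommodate) earns 9; deviating to Stay out yields 9 — not better.
Bob earns 1; deviating to Fight yields 4 — a strict improvement.
Only Bob has a strictly profitable deviation.

Bob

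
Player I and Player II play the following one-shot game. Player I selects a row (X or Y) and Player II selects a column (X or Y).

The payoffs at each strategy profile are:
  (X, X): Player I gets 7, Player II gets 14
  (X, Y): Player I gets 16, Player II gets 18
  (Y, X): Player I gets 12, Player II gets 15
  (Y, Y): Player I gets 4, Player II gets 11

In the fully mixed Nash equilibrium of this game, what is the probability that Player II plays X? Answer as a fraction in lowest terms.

Let y be the probability that Player II plays X. In a completely mixed equilibrium, Player I must be indifferent between X and Y.
Player I's expected payoff from X is 7y + 16(1−y); from Y it is 12y + 4(1−y).
Setting these equal: −9y + 16 = 8y + 4, so y = 12/17.

12/17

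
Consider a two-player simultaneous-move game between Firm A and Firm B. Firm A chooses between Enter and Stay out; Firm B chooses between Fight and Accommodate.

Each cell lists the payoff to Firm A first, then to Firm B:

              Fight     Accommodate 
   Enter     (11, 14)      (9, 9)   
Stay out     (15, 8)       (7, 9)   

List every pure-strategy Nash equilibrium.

none

(Enter, Fight): Firm A prefers Stay out (15 > 11) — not an equilibrium.
(Enter, Accommodate): Firm B prefers Fight (14 > 9) — not an equilibrium.
(Stay out, Fight): Firm B prefers Accommodate (9 > 8) — not an equilibrium.
(Stay out, Accommodate): Firm A prefers Enter (9 > 7) — not an equilibrium.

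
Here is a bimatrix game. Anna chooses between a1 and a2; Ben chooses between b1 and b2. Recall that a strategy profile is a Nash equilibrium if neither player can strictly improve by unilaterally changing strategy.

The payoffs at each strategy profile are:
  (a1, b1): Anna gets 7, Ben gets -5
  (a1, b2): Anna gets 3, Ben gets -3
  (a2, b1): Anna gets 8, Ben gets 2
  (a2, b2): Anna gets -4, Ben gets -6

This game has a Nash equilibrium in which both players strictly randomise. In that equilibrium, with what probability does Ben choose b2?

1/8

Let y be the probability that Ben plays b1. In a completely mixed equilibrium, Anna must be indifferent between a1 and a2.
Anna's expected payoff from a1 is 7y + 3(1−y); from a2 it is 8y − 4(1−y).
Setting these equal: 4y + 3 = 12y − 4, so y = 7/8.
Therefore Ben plays b2 with probability 1 − 7/8 = 1/8.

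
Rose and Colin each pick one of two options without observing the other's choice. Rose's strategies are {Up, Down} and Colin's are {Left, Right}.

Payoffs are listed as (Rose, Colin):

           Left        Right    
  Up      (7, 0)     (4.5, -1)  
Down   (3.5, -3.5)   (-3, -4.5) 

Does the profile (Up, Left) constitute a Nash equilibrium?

At (Up, Left), Rose earns 7; switching to Down would give 3.5, so Rose has no profitable deviation.
Colin earns 0; switching to Right would give -1, so Colin has no profitable deviation.
Neither player can gain by a unilateral deviation, so this profile is a Nash equilibrium.

Yes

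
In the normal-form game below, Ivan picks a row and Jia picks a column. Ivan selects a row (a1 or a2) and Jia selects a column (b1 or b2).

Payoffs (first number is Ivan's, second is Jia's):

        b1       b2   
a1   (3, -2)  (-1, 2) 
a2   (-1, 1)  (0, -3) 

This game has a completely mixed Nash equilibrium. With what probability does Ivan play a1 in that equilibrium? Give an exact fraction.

1/2

Let p be the probability that Ivan plays a1. In a completely mixed equilibrium, Jia must be indifferent between b1 and b2.
Jia's expected payoff from b1 is −2p + (1−p); from b2 it is 2p − 3(1−p).
Setting these equal: −3p + 1 = 5p − 3, so p = 1/2.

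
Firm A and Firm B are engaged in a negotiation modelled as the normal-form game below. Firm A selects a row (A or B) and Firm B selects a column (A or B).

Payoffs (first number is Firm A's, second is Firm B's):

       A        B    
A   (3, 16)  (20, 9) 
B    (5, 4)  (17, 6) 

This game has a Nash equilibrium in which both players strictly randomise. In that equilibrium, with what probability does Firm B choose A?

3/5

Let y be the probability that Firm B plays A. In a completely mixed equilibrium, Firm A must be indifferent between A and B.
Firm A's expected payoff from A is 3y + 20(1−y); from B it is 5y + 17(1−y).
Setting these equal: −17y + 20 = −12y + 17, so y = 3/5.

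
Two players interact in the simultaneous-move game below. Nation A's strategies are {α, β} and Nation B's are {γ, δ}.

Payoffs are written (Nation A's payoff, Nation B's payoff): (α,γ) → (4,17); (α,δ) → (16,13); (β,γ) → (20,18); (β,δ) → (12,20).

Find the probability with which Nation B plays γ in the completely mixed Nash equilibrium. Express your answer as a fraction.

Let q be the probability that Nation B plays γ. In a completely mixed equilibrium, Nation A must be indifferent between α and β.
Nation A's expected payoff from α is 4q + 16(1−q); from β it is 20q + 12(1−q).
Setting these equal: −12q + 16 = 8q + 12, so q = 1/5.

1/5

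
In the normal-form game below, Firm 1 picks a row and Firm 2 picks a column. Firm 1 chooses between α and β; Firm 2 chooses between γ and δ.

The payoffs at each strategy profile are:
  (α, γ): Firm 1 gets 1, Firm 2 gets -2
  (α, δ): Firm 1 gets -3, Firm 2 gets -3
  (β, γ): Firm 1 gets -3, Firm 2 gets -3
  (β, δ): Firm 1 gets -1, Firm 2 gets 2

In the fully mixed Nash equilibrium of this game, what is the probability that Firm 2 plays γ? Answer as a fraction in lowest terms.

1/3

Let c be the probability that Firm 2 plays γ. In a completely mixed equilibrium, Firm 1 must be indifferent between α and β.
Firm 1's expected payoff from α is c − 3(1−c); from β it is −3c − (1−c).
Setting these equal: 4c − 3 = −2c − 1, so c = 1/3.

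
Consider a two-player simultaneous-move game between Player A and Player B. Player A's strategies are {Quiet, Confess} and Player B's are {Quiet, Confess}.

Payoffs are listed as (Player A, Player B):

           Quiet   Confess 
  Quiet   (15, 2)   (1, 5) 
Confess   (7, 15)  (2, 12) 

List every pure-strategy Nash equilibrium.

(Quiet, Quiet): Player B prefers Confess (5 > 2) — not an equilibrium.
(Quiet, Confess): Player A prefers Confess (2 > 1) — not an equilibrium.
(Confess, Quiet): Player A prefers Quiet (15 > 7) — not an equilibrium.
(Confess, Confess): Player B prefers Quiet (15 > 12) — not an equilibrium.

none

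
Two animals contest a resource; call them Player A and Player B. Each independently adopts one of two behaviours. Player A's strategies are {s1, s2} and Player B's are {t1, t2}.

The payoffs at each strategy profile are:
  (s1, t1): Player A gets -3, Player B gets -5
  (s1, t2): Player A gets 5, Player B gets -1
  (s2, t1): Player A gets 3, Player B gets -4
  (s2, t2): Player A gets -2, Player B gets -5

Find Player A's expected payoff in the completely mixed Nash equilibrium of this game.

9/13

First find y, the probability Player B plays t1, from Player A's indifference between s1 and s2: −3y + 5(1−y) = 3y − 2(1−y), giving y = 7/13.
Since Player A is indifferent in equilibrium, Player A's expected payoff equals the payoff from either row against (7/13, 6/13). Using s1: −3(7/13) + 5(6/13) = 9/13.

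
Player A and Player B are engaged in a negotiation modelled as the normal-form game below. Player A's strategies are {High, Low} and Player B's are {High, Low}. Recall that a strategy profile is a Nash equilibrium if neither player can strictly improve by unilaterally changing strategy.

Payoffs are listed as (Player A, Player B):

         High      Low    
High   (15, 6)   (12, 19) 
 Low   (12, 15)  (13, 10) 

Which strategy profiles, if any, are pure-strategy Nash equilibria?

(High, High): Player B prefers Low (19 > 6) — not an equilibrium.
(High, Low): Player A prefers Low (13 > 12) — not an equilibrium.
(Low, High): Player A prefers High (15 > 12) — not an equilibrium.
(Low, Low): Player B prefers High (15 > 10) — not an equilibrium.

none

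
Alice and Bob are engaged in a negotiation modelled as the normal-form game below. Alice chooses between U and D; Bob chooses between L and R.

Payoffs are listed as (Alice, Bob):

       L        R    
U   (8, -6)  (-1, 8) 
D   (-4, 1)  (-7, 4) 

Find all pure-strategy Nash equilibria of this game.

(U, R)

(U, L): Bob prefers R (8 > -6) — not an equilibrium.
(U, R): Alice gets -1 ≥ -7 from D, and Bob gets 8 ≥ -6 from L — Nash equilibrium.
(D, L): Alice prefers U (8 > -4); Bob prefers R (4 > 1) — not an equilibrium.
(D, R): Alice prefers U (-1 > -7) — not an equilibrium.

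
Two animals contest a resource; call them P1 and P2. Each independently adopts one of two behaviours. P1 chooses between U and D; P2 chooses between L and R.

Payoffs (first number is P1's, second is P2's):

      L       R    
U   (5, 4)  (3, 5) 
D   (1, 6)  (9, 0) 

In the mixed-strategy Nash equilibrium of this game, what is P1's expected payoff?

First find y, the probability P2 plays L, from P1's indifference between U and D: 5y + 3(1−y) = y + 9(1−y), giving y = 3/5.
Since P1 is indifferent in equilibrium, P1's expected payoff equals the payoff from either row against (3/5, 2/5). Using U: 5(3/5) + 3(2/5) = 21/5.

21/5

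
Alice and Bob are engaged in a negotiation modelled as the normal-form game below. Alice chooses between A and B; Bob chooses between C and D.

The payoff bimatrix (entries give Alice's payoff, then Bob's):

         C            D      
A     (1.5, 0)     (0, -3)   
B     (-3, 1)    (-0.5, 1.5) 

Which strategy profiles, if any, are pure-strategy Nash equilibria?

(A, C): Alice gets 1.5 ≥ -3 from B, and Bob gets 0 ≥ -3 from D — Nash equilibrium.
(A, D): Bob prefers C (0 > -3) — not an equilibrium.
(B, C): Alice prefers A (1.5 > -3); Bob prefers D (1.5 > 1) — not an equilibrium.
(B, D): Alice prefers A (0 > -0.5) — not an equilibrium.

(A, C)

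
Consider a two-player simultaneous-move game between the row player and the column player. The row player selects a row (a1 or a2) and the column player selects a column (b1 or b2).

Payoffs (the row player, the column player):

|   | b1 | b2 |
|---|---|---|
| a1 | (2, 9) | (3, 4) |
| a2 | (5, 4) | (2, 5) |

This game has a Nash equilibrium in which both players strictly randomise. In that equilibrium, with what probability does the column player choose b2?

Let q be the probability that the column player plays b1. In a completely mixed equilibrium, the row player must be indifferent between a1 and a2.
The row player's expected payoff from a1 is 2q + 3(1−q); from a2 it is 5q + 2(1−q).
Setting these equal: −q + 3 = 3q + 2, so q = 1/4.
Therefore the column player plays b2 with probability 1 − 1/4 = 3/4.

3/4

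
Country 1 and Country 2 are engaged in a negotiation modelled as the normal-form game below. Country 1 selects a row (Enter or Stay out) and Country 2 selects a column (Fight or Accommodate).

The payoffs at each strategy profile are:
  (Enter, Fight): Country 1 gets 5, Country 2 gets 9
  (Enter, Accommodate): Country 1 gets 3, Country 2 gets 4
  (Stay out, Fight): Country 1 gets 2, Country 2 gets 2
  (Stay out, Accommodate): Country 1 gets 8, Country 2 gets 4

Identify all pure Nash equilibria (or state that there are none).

(Enter, Fight): Country 1 gets 5 ≥ 2 from Stay out, and Country 2 gets 9 ≥ 4 from Accommodate — Nash equilibrium.
(Enter, Accommodate): Country 1 prefers Stay out (8 > 3); Country 2 prefers Fight (9 > 4) — not an equilibrium.
(Stay out, Fight): Country 1 prefers Enter (5 > 2); Country 2 prefers Accommodate (4 > 2) — not an equilibrium.
(Stay out, Accommodate): Country 1 gets 8 ≥ 3 from Enter, and Country 2 gets 4 ≥ 2 from Fight — Nash equilibrium.

(Enter, Fight) and (Stay out, Accommodate)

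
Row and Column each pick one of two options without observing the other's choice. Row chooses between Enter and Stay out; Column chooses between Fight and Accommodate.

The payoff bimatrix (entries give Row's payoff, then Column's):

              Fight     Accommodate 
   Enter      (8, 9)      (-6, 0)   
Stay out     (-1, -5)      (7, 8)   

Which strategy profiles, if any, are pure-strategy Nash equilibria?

(Enter, Fight) and (Stay out, Accommodate)

(Enter, Fight): Row gets 8 ≥ -1 from Stay out, and Column gets 9 ≥ 0 from Accommodate — Nash equilibrium.
(Enter, Accommodate): Row prefers Stay out (7 > -6); Column prefers Fight (9 > 0) — not an equilibrium.
(Stay out, Fight): Row prefers Enter (8 > -1); Column prefers Accommodate (8 > -5) — not an equilibrium.
(Stay out, Accommodate): Row gets 7 ≥ -6 from Enter, and Column gets 8 ≥ -5 from Fight — Nash equilibrium.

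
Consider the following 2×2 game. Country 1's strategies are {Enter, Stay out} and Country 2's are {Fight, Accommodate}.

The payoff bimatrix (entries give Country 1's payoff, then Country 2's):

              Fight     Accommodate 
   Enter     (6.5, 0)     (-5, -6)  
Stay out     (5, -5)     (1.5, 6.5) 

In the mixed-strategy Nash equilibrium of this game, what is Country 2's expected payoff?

First find p, the probability Country 1 plays Enter, from Country 2's indifference between Fight and Accommodate: −5(1−p) = −6p + 6.5(1−p), giving p = 23/35.
Since Country 2 is indifferent in equilibrium, Country 2's expected payoff equals the payoff from either column against (23/35, 12/35). Using Fight: −5(12/35) = -12/7.

-12/7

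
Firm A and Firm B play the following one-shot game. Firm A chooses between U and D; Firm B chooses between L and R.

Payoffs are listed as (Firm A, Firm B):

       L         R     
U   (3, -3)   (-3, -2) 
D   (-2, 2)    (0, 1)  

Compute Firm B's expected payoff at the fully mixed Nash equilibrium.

-1/2

First find x, the probability Firm A plays U, from Firm B's indifference between L and R: −3x + 2(1−x) = −2x + (1−x), giving x = 1/2.
Since Firm B is indifferent in equilibrium, Firm B's expected payoff equals the payoff from either column against (1/2, 1/2). Using L: −3(1/2) + 2(1/2) = -1/2.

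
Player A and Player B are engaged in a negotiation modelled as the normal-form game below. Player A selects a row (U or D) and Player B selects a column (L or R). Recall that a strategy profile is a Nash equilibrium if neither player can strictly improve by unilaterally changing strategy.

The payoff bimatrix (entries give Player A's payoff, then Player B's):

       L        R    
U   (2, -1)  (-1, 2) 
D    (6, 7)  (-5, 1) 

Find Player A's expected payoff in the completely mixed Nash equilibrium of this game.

First find q, the probability Player B plays L, from Player A's indifference between U and D: 2q − (1−q) = 6q − 5(1−q), giving q = 1/2.
Since Player A is indifferent in equilibrium, Player A's expected payoff equals the payoff from either row against (1/2, 1/2). Using U: 2(1/2) − (1/2) = 1/2.

1/2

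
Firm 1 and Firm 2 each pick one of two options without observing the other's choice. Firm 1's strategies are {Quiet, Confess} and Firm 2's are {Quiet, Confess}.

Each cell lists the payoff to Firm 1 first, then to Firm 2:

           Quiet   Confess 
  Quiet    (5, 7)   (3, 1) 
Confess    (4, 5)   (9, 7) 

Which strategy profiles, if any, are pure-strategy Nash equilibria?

(Quiet, Quiet): Firm 1 gets 5 ≥ 4 from Confess, and Firm 2 gets 7 ≥ 1 from Confess — Nash equilibrium.
(Quiet, Confess): Firm 1 prefers Confess (9 > 3); Firm 2 prefers Quiet (7 > 1) — not an equilibrium.
(Confess, Quiet): Firm 1 prefers Quiet (5 > 4); Firm 2 prefers Confess (7 > 5) — not an equilibrium.
(Confess, Confess): Firm 1 gets 9 ≥ 3 from Quiet, and Firm 2 gets 7 ≥ 5 from Quiet — Nash equilibrium.

(Quiet, Quiet) and (Confess, Confess)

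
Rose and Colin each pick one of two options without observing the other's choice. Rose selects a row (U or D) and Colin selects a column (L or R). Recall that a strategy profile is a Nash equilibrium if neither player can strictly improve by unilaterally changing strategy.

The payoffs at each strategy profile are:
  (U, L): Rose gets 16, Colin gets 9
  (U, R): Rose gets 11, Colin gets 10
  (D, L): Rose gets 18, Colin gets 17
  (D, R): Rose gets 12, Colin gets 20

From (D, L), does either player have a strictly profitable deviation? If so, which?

Colin

Rose at (D, L) earns 18; deviating to U yields 16 — not better.
Colin earns 17; deviating to R yields 20 — a strict improvement.
Only Colin has a strictly profitable deviation.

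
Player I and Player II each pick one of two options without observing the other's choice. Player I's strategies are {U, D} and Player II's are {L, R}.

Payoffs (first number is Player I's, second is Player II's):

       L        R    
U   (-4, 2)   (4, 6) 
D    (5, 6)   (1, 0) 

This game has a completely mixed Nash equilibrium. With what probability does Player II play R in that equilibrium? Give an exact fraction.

Let y be the probability that Player II plays L. In a completely mixed equilibrium, Player I must be indifferent between U and D.
Player I's expected payoff from U is −4y + 4(1−y); from D it is 5y + (1−y).
Setting these equal: −8y + 4 = 4y + 1, so y = 1/4.
Therefore Player II plays R with probability 1 − 1/4 = 3/4.

3/4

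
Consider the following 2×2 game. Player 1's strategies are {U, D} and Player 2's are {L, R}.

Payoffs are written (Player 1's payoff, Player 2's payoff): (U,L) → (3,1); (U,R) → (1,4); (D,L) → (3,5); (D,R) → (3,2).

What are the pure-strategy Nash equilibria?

(D, L)

(U, L): Player 2 prefers R (4 > 1) — not an equilibrium.
(U, R): Player 1 prefers D (3 > 1) — not an equilibrium.
(D, L): Player 1 gets 3 ≥ 3 from U, and Player 2 gets 5 ≥ 2 from R — Nash equilibrium.
(D, R): Player 2 prefers L (5 > 2) — not an equilibrium.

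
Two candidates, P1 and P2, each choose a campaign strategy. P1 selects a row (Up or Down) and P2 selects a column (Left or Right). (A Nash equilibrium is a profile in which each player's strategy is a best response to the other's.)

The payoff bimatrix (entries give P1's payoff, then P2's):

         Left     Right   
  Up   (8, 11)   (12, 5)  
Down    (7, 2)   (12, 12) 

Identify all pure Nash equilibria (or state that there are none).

(Up, Left): P1 gets 8 ≥ 7 from Down, and P2 gets 11 ≥ 5 from Right — Nash equilibrium.
(Up, Right): P2 prefers Left (11 > 5) — not an equilibrium.
(Down, Left): P1 prefers Up (8 > 7); P2 prefers Right (12 > 2) — not an equilibrium.
(Down, Right): P1 gets 12 ≥ 12 from Up, and P2 gets 12 ≥ 2 from Left — Nash equilibrium.

(Up, Left) and (Down, Right)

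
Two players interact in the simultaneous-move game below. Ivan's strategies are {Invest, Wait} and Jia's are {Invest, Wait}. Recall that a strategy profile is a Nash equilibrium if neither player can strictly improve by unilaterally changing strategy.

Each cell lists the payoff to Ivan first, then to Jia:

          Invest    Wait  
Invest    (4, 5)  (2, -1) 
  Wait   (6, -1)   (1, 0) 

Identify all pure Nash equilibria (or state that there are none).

(Invest, Invest): Ivan prefers Wait (6 > 4) — not an equilibrium.
(Invest, Wait): Jia prefers Invest (5 > -1) — not an equilibrium.
(Wait, Invest): Jia prefers Wait (0 > -1) — not an equilibrium.
(Wait, Wait): Ivan prefers Invest (2 > 1) — not an equilibrium.

none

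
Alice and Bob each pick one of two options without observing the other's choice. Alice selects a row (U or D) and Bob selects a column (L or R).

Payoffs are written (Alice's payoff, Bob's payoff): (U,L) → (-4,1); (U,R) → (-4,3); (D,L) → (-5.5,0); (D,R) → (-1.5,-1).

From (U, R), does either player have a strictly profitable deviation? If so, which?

Alice at (U, R) earns -4; deviating to D yields -1.5 — a strict improvement.
Bob earns 3; deviating to L yields 1 — not better.
Only Alice has a strictly profitable deviation.

Alice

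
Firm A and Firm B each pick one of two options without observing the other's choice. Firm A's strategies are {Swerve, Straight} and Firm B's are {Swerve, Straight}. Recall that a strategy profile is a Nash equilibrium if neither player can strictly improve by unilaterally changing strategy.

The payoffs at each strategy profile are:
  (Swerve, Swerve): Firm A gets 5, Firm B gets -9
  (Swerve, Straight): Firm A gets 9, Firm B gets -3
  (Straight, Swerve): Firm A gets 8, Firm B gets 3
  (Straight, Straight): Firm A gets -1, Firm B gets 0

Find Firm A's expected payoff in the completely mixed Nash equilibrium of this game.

77/13

First find y, the probability Firm B plays Swerve, from Firm A's indifference between Swerve and Straight: 5y + 9(1−y) = 8y − (1−y), giving y = 10/13.
Since Firm A is indifferent in equilibrium, Firm A's expected payoff equals the payoff from either row against (10/13, 3/13). Using Swerve: 5(10/13) + 9(3/13) = 77/13.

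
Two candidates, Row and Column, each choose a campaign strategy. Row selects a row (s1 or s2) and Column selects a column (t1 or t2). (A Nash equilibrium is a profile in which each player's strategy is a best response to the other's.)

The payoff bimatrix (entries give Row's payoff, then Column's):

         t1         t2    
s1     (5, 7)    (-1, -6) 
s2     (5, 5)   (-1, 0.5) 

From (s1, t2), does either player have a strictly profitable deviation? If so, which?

Column

Row at (s1, t2) earns -1; deviating to s2 yields -1 — not better.
Column earns -6; deviating to t1 yields 7 — a strict improvement.
Only Column has a strictly profitable deviation.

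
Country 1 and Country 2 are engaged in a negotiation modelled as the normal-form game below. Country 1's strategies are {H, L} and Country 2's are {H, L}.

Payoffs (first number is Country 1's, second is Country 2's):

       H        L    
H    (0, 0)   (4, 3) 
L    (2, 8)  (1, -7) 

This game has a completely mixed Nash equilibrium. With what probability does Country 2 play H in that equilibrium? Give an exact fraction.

3/5

Let q be the probability that Country 2 plays H. In a completely mixed equilibrium, Country 1 must be indifferent between H and L.
Country 1's expected payoff from H is 4(1−q); from L it is 2q + (1−q).
Setting these equal: −4q + 4 = q + 1, so q = 3/5.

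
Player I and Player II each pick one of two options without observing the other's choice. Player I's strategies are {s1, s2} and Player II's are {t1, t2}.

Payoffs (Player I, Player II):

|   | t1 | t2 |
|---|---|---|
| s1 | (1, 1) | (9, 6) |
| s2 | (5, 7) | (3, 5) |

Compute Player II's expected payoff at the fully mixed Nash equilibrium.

37/7

First find x, the probability Player I plays s1, from Player II's indifference between t1 and t2: x + 7(1−x) = 6x + 5(1−x), giving x = 2/7.
Since Player II is indifferent in equilibrium, Player II's expected payoff equals the payoff from either column against (2/7, 5/7). Using t1: (2/7) + 7(5/7) = 37/7.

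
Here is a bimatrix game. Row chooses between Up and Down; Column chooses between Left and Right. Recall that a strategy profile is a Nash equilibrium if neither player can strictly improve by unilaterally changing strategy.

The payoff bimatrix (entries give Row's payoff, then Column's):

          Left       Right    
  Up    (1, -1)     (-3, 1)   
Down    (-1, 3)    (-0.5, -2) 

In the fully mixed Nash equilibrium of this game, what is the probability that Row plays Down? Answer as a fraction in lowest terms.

Let p be the probability that Row plays Up. In a completely mixed equilibrium, Column must be indifferent between Left and Right.
Column's expected payoff from Left is −p + 3(1−p); from Right it is p − 2(1−p).
Setting these equal: −4p + 3 = 3p − 2, so p = 5/7.
Therefore Row plays Down with probability 1 − 5/7 = 2/7.

2/7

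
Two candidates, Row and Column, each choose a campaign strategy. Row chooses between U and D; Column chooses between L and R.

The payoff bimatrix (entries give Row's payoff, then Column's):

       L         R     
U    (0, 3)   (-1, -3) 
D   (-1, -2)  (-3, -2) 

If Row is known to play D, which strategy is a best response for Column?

Against D, Column earns -2 from L and -2 from R.
So either strategy is a best response.

either — both L and R are best responses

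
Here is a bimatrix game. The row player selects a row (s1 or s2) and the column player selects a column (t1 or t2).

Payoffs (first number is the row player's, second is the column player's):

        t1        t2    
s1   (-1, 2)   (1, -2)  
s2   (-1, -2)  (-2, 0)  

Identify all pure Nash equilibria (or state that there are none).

(s1, t1): the row player gets -1 ≥ -1 from s2, and the column player gets 2 ≥ -2 from t2 — Nash equilibrium.
(s1, t2): the column player prefers t1 (2 > -2) — not an equilibrium.
(s2, t1): the column player prefers t2 (0 > -2) — not an equilibrium.
(s2, t2): the row player prefers s1 (1 > -2) — not an equilibrium.

(s1, t1)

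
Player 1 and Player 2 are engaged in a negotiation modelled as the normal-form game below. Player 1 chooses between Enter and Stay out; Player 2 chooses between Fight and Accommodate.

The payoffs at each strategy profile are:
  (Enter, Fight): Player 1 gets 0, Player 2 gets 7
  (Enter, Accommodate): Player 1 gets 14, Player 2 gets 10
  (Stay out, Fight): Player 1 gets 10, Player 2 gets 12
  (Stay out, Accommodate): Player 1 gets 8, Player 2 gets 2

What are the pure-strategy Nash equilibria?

(Enter, Accommodate) and (Stay out, Fight)

(Enter, Fight): Player 1 prefers Stay out (10 > 0); Player 2 prefers Accommodate (10 > 7) — not an equilibrium.
(Enter, Accommodate): Player 1 gets 14 ≥ 8 from Stay out, and Player 2 gets 10 ≥ 7 from Fight — Nash equilibrium.
(Stay out, Fight): Player 1 gets 10 ≥ 0 from Enter, and Player 2 gets 12 ≥ 2 from Accommodate — Nash equilibrium.
(Stay out, Accommodate): Player 1 prefers Enter (14 > 8); Player 2 prefers Fight (12 > 2) — not an equilibrium.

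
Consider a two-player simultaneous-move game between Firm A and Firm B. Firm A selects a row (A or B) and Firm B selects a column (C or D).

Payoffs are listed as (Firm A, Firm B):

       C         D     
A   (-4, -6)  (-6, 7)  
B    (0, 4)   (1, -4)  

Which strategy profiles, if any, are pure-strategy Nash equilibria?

(A, C): Firm A prefers B (0 > -4); Firm B prefers D (7 > -6) — not an equilibrium.
(A, D): Firm A prefers B (1 > -6) — not an equilibrium.
(B, C): Firm A gets 0 ≥ -4 from A, and Firm B gets 4 ≥ -4 from D — Nash equilibrium.
(B, D): Firm B prefers C (4 > -4) — not an equilibrium.

(B, C)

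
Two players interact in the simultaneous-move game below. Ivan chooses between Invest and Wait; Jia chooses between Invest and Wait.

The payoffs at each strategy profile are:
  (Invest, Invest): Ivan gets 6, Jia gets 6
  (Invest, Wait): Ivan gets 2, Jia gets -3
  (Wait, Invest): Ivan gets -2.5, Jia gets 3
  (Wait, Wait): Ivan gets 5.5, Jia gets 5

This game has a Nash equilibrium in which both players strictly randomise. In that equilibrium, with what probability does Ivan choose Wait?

Let r be the probability that Ivan plays Invest. In a completely mixed equilibrium, Jia must be indifferent between Invest and Wait.
Jia's expected payoff from Invest is 6r + 3(1−r); from Wait it is −3r + 5(1−r).
Setting these equal: 3r + 3 = −8r + 5, so r = 2/11.
Therefore Ivan plays Wait with probability 1 − 2/11 = 9/11.

9/11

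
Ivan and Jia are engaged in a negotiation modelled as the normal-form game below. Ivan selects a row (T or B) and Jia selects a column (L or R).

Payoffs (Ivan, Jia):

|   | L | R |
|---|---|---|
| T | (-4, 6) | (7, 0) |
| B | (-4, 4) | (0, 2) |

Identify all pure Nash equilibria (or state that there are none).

(T, L): Ivan gets -4 ≥ -4 from B, and Jia gets 6 ≥ 0 from R — Nash equilibrium.
(T, R): Jia prefers L (6 > 0) — not an equilibrium.
(B, L): Ivan gets -4 ≥ -4 from T, and Jia gets 4 ≥ 2 from R — Nash equilibrium.
(B, R): Ivan prefers T (7 > 0); Jia prefers L (4 > 2) — not an equilibrium.

(T, L) and (B, L)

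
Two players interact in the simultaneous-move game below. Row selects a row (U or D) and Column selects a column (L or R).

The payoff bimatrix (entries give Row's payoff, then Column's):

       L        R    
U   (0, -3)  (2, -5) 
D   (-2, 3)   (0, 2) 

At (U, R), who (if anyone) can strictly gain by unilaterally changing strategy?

Column

Row at (U, R) earns 2; deviating to D yields 0 — not better.
Column earns -5; deviating to L yields -3 — a strict improvement.
Only Column has a strictly profitable deviation.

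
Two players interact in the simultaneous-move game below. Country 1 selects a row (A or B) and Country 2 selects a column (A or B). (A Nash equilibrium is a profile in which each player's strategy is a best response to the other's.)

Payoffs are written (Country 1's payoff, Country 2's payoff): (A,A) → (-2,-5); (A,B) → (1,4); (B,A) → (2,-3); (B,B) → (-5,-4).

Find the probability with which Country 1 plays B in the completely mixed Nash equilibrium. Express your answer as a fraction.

Let r be the probability that Country 1 plays A. In a completely mixed equilibrium, Country 2 must be indifferent between A and B.
Country 2's expected payoff from A is −5r − 3(1−r); from B it is 4r − 4(1−r).
Setting these equal: −2r − 3 = 8r − 4, so r = 1/10.
Therefore Country 1 plays B with probability 1 − 1/10 = 9/10.

9/10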